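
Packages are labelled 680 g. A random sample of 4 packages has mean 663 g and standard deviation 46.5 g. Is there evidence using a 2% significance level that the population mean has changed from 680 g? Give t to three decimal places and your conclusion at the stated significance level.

t = -0.731; fail to reject H0

H0: μ = 680; H1: μ ≠ 680 (one-sample t-test, two-sided).
t = (x̄ − μ₀)/(s/√n) = (663 − 680)/(46.5/√4) = -0.731
df = n − 1 = 3
Two-sided p-value ≈ 0.5176
Since p ≈ 0.5176 > α = 0.02, fail to reject H0; the data do not provide sufficient evidence against H0.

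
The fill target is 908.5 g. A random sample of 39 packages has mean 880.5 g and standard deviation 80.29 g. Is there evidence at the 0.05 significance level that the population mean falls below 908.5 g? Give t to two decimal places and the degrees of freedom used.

t = -2.18, df = 38

H0: μ = 908.5; H1: μ < 908.5 (one-sample t-test, left-tailed).
t = (x̄ − μ₀)/(s/√n) = (880.5 − 908.5)/(80.29/√39) = -2.18
df = n − 1 = 38
p-value = P(T ≤ -2.18) ≈ 0.018
Since p ≈ 0.018 < α = 0.05, reject H0; the evidence is statistically significant.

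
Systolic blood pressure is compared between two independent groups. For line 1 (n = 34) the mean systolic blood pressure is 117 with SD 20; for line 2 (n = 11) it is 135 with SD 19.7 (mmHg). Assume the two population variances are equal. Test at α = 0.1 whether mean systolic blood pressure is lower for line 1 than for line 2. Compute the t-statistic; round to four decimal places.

-2.6036

Let group 1 = line 1, group 2 = line 2. H0: μ_1 = μ_2; H1: μ_1 < μ_2 (two-sample pooled-variance t-test, left-tailed).
s_p² = [(34−1)·20² + (11−1)·19.7²]/(34+11−2) = 397.23
t = (117 − 135)/√[397.23·(1/34 + 1/11)] = -2.6036
df = n₁ + n₂ − 2 = 43
p-value = P(T ≤ -2.6036) ≈ 0.006
Since p ≈ 0.006 < α = 0.1, reject H0; the evidence is statistically significant.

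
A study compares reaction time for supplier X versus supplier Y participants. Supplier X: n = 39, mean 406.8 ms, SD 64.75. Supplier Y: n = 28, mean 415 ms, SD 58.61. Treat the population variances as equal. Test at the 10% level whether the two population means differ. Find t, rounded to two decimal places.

-0.53

Let group 1 = supplier X, group 2 = supplier Y. H0: μ_1 = μ_2; H1: μ_1 ≠ μ_2 (two-sample pooled-variance t-test, two-sided).
s_p² = [(39−1)·64.75² + (28−1)·58.61²]/(39+28−2) = 3877.94
t = (406.8 − 415)/√[3877.94·(1/39 + 1/28)] = -0.53
df = n₁ + n₂ − 2 = 65
Two-sided p-value ≈ 0.5968
Since p ≈ 0.5968 > α = 0.1, fail to reject H0; the evidence is not statistically significant.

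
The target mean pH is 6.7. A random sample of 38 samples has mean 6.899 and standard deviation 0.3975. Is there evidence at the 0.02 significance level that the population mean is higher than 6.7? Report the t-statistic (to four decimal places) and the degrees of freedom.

H0: μ = 6.7; H1: μ > 6.7 (one-sample t-test, right-tailed).
t = (x̄ − μ₀)/(s/√n) = (6.899 − 6.7)/(0.3975/√38) = 3.0861
df = n − 1 = 37
p-value = P(T ≥ 3.0861) ≈ 0.0019
Since p ≈ 0.0019 < α = 0.02, reject H0; the data support H1.

t = 3.0861, df = 37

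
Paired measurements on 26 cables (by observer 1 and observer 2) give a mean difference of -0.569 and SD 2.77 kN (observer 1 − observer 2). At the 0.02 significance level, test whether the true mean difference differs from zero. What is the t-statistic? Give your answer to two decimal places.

-1.05

H0: μ_d = 0; H1: μ_d ≠ 0 (paired t-test on the differences, two-sided).
t = d̄/(s_d/√n) = -0.569/(2.77/√26) = -1.05
df = n − 1 = 25
Two-sided p-value ≈ 0.305
Since p ≈ 0.305 > α = 0.02, fail to reject H0; the evidence is not statistically significant.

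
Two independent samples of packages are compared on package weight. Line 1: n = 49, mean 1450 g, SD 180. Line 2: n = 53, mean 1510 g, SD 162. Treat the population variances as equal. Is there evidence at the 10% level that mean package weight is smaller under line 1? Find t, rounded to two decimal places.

Let group 1 = line 1, group 2 = line 2. H0: μ_1 = μ_2; H1: μ_1 < μ_2 (two-sample pooled-variance t-test, left-tailed).
s_p² = [(49−1)·180² + (53−1)·162²]/(49+53−2) = 29198.9
t = (1450 − 1510)/√[29198.9·(1/49 + 1/53)] = -1.77
df = n₁ + n₂ − 2 = 100
p-value = P(T ≤ -1.77) ≈ 0.040
Since p ≈ 0.040 < α = 0.1, reject H0; the evidence is statistically significant.

-1.77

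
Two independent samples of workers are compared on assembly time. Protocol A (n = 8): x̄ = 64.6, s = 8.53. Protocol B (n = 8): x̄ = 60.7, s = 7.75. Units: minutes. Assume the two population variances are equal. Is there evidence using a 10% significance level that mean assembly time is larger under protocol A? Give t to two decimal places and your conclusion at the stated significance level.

Let group 1 = protocol A, group 2 = protocol B. H0: μ_1 = μ_2; H1: μ_1 > μ_2 (two-sample pooled-variance t-test, right-tailed).
s_p² = [(8−1)·8.53² + (8−1)·7.75²]/(8+8−2) = 66.4117
t = (64.6 − 60.7)/√[66.4117·(1/8 + 1/8)] = 0.96
df = n₁ + n₂ − 2 = 14
p-value = P(T ≥ 0.96) ≈ 0.177
Since p ≈ 0.177 > α = 0.1, fail to reject H0; the evidence is not statistically significant.

t = 0.96; fail to reject H0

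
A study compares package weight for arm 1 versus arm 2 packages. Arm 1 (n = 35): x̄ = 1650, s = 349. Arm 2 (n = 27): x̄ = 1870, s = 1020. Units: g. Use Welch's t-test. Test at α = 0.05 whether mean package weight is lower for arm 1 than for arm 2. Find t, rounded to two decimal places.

Let group 1 = arm 1, group 2 = arm 2. H0: μ_1 = μ_2; H1: μ_1 < μ_2 (Welch's two-sample t-test, left-tailed).
t = (x̄_1 − x̄_2)/√(s_1²/n_1 + s_2²/n_2) = (1650 − 1870)/√(349²/35 + 1020²/27) = -1.07
Welch–Satterthwaite df ≈ 30.72
p-value = P(T ≤ -1.07) ≈ 0.1457
Since p ≈ 0.1457 > α = 0.05, fail to reject H0; the data do not provide sufficient evidence against H0.

-1.07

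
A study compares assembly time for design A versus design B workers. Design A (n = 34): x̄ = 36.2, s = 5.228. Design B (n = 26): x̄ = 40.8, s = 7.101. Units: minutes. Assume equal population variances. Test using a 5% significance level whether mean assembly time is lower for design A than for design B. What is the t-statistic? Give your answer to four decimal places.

Let group 1 = design A, group 2 = design B. H0: μ_1 = μ_2; H1: μ_1 < μ_2 (two-sample pooled-variance t-test, left-tailed).
s_p² = [(34−1)·5.228² + (26−1)·7.101²]/(34+26−2) = 37.2855
t = (36.2 − 40.8)/√[37.2855·(1/34 + 1/26)] = -2.8916
df = n₁ + n₂ − 2 = 58
p-value = P(T ≤ -2.8916) ≈ 0.0027
Since p ≈ 0.0027 < α = 0.05, reject H0; the evidence is statistically significant.

-2.8916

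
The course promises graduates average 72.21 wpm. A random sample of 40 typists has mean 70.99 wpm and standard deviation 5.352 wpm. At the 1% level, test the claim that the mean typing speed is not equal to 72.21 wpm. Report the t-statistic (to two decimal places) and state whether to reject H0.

H0: μ = 72.21; H1: μ ≠ 72.21 (one-sample t-test, two-sided).
t = (x̄ − μ₀)/(s/√n) = (70.99 − 72.21)/(5.352/√40) = -1.44
df = n − 1 = 39
Two-sided p-value ≈ 0.1574
Since p ≈ 0.1574 > α = 0.01, fail to reject H0; the data do not provide sufficient evidence against H0.

t = -1.44; fail to reject H0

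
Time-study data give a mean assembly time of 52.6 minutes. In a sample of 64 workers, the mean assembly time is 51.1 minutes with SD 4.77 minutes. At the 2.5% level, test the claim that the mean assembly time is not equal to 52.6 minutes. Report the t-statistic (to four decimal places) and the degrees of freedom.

t = -2.5157, df = 63

H0: μ = 52.6; H1: μ ≠ 52.6 (one-sample t-test, two-sided).
t = (x̄ − μ₀)/(s/√n) = (51.1 − 52.6)/(4.77/√64) = -2.5157
df = n − 1 = 63
Two-sided p-value ≈ 0.0144
Since p ≈ 0.0144 < α = 0.025, reject H0; the evidence is statistically significant.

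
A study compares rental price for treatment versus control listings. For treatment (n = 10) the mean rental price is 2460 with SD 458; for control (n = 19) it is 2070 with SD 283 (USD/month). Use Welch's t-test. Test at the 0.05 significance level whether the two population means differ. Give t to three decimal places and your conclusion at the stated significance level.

Let group 1 = treatment, group 2 = control. H0: μ_1 = μ_2; H1: μ_1 ≠ μ_2 (Welch's two-sample t-test, two-sided).
t = (x̄_1 − x̄_2)/√(s_1²/n_1 + s_2²/n_2) = (2460 − 2070)/√(458²/10 + 283²/19) = 2.457
Welch–Satterthwaite df ≈ 12.72
Two-sided p-value ≈ 0.029
Since p ≈ 0.029 < α = 0.05, reject H0; the data support H1.

t = 2.457; reject H0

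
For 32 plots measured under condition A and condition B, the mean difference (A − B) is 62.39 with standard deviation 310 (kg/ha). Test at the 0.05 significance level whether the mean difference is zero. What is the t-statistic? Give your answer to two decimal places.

1.14

H0: μ_d = 0; H1: μ_d ≠ 0 (paired t-test on the differences, two-sided).
t = d̄/(s_d/√n) = 62.39/(310/√32) = 1.14
df = n − 1 = 31
Two-sided p-value ≈ 0.2636
Since p ≈ 0.2636 > α = 0.05, fail to reject H0; the data do not provide sufficient evidence against H0.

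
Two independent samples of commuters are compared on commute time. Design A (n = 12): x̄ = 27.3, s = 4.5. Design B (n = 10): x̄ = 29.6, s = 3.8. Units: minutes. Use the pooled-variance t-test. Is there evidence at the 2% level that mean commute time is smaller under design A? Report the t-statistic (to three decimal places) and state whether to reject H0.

Let group 1 = design A, group 2 = design B. H0: μ_1 = μ_2; H1: μ_1 < μ_2 (two-sample pooled-variance t-test, left-tailed).
s_p² = [(12−1)·4.5² + (10−1)·3.8²]/(12+10−2) = 17.6355
t = (27.3 − 29.6)/√[17.6355·(1/12 + 1/10)] = -1.279
df = n₁ + n₂ − 2 = 20
p-value = P(T ≤ -1.279) ≈ 0.1077
Since p ≈ 0.1077 > α = 0.02, fail to reject H0; the evidence is not statistically significant.

t = -1.279; fail to reject H0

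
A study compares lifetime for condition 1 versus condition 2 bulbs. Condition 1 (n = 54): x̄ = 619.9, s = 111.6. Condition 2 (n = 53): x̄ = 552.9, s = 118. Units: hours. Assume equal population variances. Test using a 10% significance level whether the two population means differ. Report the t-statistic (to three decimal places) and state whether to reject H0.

Let group 1 = condition 1, group 2 = condition 2. H0: μ_1 = μ_2; H1: μ_1 ≠ μ_2 (two-sample pooled-variance t-test, two-sided).
s_p² = [(54−1)·111.6² + (53−1)·118²]/(54+53−2) = 13182.3
t = (619.9 − 552.9)/√[13182.3·(1/54 + 1/53)] = 3.018
df = n₁ + n₂ − 2 = 105
Two-sided p-value ≈ 0.0032
Since p ≈ 0.0032 < α = 0.1, reject H0; the evidence is statistically significant.

t = 3.018; reject H0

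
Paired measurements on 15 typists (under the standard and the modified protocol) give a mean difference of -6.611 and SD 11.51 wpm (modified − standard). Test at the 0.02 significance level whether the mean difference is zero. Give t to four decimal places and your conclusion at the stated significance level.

t = -2.2245; fail to reject H0

H0: μ_d = 0; H1: μ_d ≠ 0 (paired t-test on the differences, two-sided).
t = d̄/(s_d/√n) = -6.611/(11.51/√15) = -2.2245
df = n − 1 = 14
Two-sided p-value ≈ 0.043
Since p ≈ 0.043 > α = 0.02, fail to reject H0; the evidence is not statistically significant.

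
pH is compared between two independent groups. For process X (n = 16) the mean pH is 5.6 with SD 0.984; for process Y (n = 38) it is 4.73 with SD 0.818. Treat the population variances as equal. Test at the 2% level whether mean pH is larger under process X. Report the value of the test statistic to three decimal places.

3.359

Let group 1 = process X, group 2 = process Y. H0: μ_1 = μ_2; H1: μ_1 > μ_2 (two-sample pooled-variance t-test, right-tailed).
s_p² = [(16−1)·0.984² + (38−1)·0.818²]/(16+38−2) = 0.755412
t = (5.6 − 4.73)/√[0.755412·(1/16 + 1/38)] = 3.359
df = n₁ + n₂ − 2 = 52
p-value = P(T ≥ 3.359) ≈ 0.0007
Since p ≈ 0.0007 < α = 0.02, reject H0; the data support H1.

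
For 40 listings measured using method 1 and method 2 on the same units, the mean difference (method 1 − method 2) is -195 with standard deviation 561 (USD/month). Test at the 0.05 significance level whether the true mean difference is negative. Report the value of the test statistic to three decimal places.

H0: μ_d = 0; H1: μ_d < 0 (paired t-test on the differences, left-tailed).
t = d̄/(s_d/√n) = -195/(561/√40) = -2.198
df = n − 1 = 39
p-value = P(T ≤ -2.198) ≈ 0.0170
Since p ≈ 0.0170 < α = 0.05, reject H0; the evidence is statistically significant.

-2.198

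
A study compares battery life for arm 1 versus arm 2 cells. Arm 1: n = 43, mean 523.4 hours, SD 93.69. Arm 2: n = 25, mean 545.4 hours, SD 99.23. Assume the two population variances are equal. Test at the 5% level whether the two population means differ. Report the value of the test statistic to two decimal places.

Let group 1 = arm 1, group 2 = arm 2. H0: μ_1 = μ_2; H1: μ_1 ≠ μ_2 (two-sample pooled-variance t-test, two-sided).
s_p² = [(43−1)·93.69² + (25−1)·99.23²]/(43+25−2) = 9166.46
t = (523.4 − 545.4)/√[9166.46·(1/43 + 1/25)] = -0.91
df = n₁ + n₂ − 2 = 66
Two-sided p-value ≈ 0.364
Since p ≈ 0.364 > α = 0.05, fail to reject H0; the evidence is not statistically significant.

-0.91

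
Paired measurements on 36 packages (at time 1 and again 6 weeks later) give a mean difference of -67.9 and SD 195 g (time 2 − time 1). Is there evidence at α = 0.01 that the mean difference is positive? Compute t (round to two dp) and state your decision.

H0: μ_d = 0; H1: μ_d > 0 (paired t-test on the differences, right-tailed).
t = d̄/(s_d/√n) = -67.9/(195/√36) = -2.09
df = n − 1 = 35
p-value = P(T ≥ -2.09) ≈ 0.978
Since p ≈ 0.978 > α = 0.01, fail to reject H0; the evidence is not statistically significant.

t = -2.09; fail to reject H0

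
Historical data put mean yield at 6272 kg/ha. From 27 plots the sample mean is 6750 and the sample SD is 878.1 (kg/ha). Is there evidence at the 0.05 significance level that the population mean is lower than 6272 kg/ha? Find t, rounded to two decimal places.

H0: μ = 6272; H1: μ < 6272 (one-sample t-test, left-tailed).
t = (x̄ − μ₀)/(s/√n) = (6750 − 6272)/(878.1/√27) = 2.83
df = n − 1 = 26
p-value = P(T ≤ 2.83) ≈ 0.996
Since p ≈ 0.996 > α = 0.05, fail to reject H0; the evidence is not statistically significant.

2.83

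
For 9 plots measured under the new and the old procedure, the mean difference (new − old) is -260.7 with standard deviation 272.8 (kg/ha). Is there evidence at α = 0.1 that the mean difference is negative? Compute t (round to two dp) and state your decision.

t = -2.87; reject H0

H0: μ_d = 0; H1: μ_d < 0 (paired t-test on the differences, left-tailed).
t = d̄/(s_d/√n) = -260.7/(272.8/√9) = -2.87
df = n − 1 = 8
p-value = P(T ≤ -2.87) ≈ 0.010
Since p ≈ 0.010 < α = 0.1, reject H0; the evidence is statistically significant.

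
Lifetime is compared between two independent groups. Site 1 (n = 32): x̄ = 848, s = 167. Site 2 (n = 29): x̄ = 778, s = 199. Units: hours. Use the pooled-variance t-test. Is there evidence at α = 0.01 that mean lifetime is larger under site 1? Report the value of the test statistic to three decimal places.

1.493

Let group 1 = site 1, group 2 = site 2. H0: μ_1 = μ_2; H1: μ_1 > μ_2 (two-sample pooled-variance t-test, right-tailed).
s_p² = [(32−1)·167² + (29−1)·199²]/(32+29−2) = 33447.2
t = (848 − 778)/√[33447.2·(1/32 + 1/29)] = 1.493
df = n₁ + n₂ − 2 = 59
p-value = P(T ≥ 1.493) ≈ 0.0704
Since p ≈ 0.0704 > α = 0.01, fail to reject H0; the evidence is not statistically significant.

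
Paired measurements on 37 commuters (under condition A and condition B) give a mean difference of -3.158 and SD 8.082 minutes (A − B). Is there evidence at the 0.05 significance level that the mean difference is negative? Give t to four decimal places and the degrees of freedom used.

t = -2.3768, df = 36

H0: μ_d = 0; H1: μ_d < 0 (paired t-test on the differences, left-tailed).
t = d̄/(s_d/√n) = -3.158/(8.082/√37) = -2.3768
df = n − 1 = 36
p-value = P(T ≤ -2.3768) ≈ 0.011
Since p ≈ 0.011 < α = 0.05, reject H0; the evidence is statistically significant.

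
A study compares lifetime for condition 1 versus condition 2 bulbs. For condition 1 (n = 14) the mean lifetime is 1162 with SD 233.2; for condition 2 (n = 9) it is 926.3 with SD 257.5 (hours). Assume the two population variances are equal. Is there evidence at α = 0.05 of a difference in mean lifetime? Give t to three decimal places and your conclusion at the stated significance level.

t = 2.273; reject H0

Let group 1 = condition 1, group 2 = condition 2. H0: μ_1 = μ_2; H1: μ_1 ≠ μ_2 (two-sample pooled-variance t-test, two-sided).
s_p² = [(14−1)·233.2² + (9−1)·257.5²]/(14+9−2) = 58924.7
t = (1162 − 926.3)/√[58924.7·(1/14 + 1/9)] = 2.273
df = n₁ + n₂ − 2 = 21
Two-sided p-value ≈ 0.034
Since p ≈ 0.034 < α = 0.05, reject H0; the evidence is statistically significant.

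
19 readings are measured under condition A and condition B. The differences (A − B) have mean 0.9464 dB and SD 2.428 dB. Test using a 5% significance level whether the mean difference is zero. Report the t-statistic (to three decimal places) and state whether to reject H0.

H0: μ_d = 0; H1: μ_d ≠ 0 (paired t-test on the differences, two-sided).
t = d̄/(s_d/√n) = 0.9464/(2.428/√19) = 1.699
df = n − 1 = 18
Two-sided p-value ≈ 0.1065
Since p ≈ 0.1065 > α = 0.05, fail to reject H0; the evidence is not statistically significant.

t = 1.699; fail to reject H0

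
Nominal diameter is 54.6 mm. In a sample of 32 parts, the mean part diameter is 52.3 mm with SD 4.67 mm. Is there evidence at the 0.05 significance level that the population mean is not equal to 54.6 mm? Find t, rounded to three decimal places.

-2.786

H0: μ = 54.6; H1: μ ≠ 54.6 (one-sample t-test, two-sided).
t = (x̄ − μ₀)/(s/√n) = (52.3 − 54.6)/(4.67/√32) = -2.786
df = n − 1 = 31
Two-sided p-value ≈ 0.009
Since p ≈ 0.009 < α = 0.05, reject H0; the evidence is statistically significant.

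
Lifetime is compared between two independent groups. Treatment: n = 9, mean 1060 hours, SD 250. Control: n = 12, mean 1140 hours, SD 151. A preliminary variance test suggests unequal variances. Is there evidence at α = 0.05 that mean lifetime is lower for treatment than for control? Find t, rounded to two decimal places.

-0.85

Let group 1 = treatment, group 2 = control. H0: μ_1 = μ_2; H1: μ_1 < μ_2 (Welch's two-sample t-test, left-tailed).
t = (x̄_1 − x̄_2)/√(s_1²/n_1 + s_2²/n_2) = (1060 − 1140)/√(250²/9 + 151²/12) = -0.85
Welch–Satterthwaite df ≈ 12.31
p-value = P(T ≤ -0.85) ≈ 0.2056
Since p ≈ 0.2056 > α = 0.05, fail to reject H0; the evidence is not statistically significant.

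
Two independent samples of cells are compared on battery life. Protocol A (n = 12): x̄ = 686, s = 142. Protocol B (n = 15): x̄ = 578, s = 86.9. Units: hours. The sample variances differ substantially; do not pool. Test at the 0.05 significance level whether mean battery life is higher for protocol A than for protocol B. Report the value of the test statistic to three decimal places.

Let group 1 = protocol A, group 2 = protocol B. H0: μ_1 = μ_2; H1: μ_1 > μ_2 (Welch's two-sample t-test, right-tailed).
t = (x̄_1 − x̄_2)/√(s_1²/n_1 + s_2²/n_2) = (686 − 578)/√(142²/12 + 86.9²/15) = 2.311
Welch–Satterthwaite df ≈ 17.35
p-value = P(T ≥ 2.311) ≈ 0.0167
Since p ≈ 0.0167 < α = 0.05, reject H0; the data support H1.

2.311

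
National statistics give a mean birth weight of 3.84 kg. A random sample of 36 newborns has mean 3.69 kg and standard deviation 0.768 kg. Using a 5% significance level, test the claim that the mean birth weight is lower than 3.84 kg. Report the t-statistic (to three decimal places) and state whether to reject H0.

t = -1.172; fail to reject H0

H0: μ = 3.84; H1: μ < 3.84 (one-sample t-test, left-tailed).
t = (x̄ − μ₀)/(s/√n) = (3.69 − 3.84)/(0.768/√36) = -1.172
df = n − 1 = 35
p-value = P(T ≤ -1.172) ≈ 0.125
Since p ≈ 0.125 > α = 0.05, fail to reject H0; the evidence is not statistically significant.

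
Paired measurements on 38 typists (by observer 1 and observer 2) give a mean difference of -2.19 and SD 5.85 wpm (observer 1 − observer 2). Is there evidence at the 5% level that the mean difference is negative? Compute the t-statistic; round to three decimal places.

-2.308

H0: μ_d = 0; H1: μ_d < 0 (paired t-test on the differences, left-tailed).
t = d̄/(s_d/√n) = -2.19/(5.85/√38) = -2.308
df = n − 1 = 37
p-value = P(T ≤ -2.308) ≈ 0.0134
Since p ≈ 0.0134 < α = 0.05, reject H0; the evidence is statistically significant.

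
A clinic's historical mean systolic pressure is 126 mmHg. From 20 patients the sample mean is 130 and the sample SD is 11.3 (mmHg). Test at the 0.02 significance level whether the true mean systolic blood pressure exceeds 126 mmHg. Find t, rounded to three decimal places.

1.583

H0: μ = 126; H1: μ > 126 (one-sample t-test, right-tailed).
t = (x̄ − μ₀)/(s/√n) = (130 − 126)/(11.3/√20) = 1.583
df = n − 1 = 19
p-value = P(T ≥ 1.583) ≈ 0.065
Since p ≈ 0.065 > α = 0.02, fail to reject H0; the data do not provide sufficient evidence against H0.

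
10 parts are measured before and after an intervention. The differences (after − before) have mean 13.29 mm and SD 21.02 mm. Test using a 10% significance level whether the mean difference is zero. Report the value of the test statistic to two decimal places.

H0: μ_d = 0; H1: μ_d ≠ 0 (paired t-test on the differences, two-sided).
t = d̄/(s_d/√n) = 13.29/(21.02/√10) = 2.00
df = n − 1 = 9
Two-sided p-value ≈ 0.0766
Since p ≈ 0.0766 < α = 0.1, reject H0; the evidence is statistically significant.

2.00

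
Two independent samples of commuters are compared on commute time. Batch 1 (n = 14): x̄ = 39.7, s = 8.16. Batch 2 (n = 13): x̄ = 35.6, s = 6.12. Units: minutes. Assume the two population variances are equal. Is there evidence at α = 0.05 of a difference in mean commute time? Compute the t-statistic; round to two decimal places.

Let group 1 = batch 1, group 2 = batch 2. H0: μ_1 = μ_2; H1: μ_1 ≠ μ_2 (two-sample pooled-variance t-test, two-sided).
s_p² = [(14−1)·8.16² + (13−1)·6.12²]/(14+13−2) = 52.6026
t = (39.7 − 35.6)/√[52.6026·(1/14 + 1/13)] = 1.47
df = n₁ + n₂ − 2 = 25
Two-sided p-value ≈ 0.155
Since p ≈ 0.155 > α = 0.05, fail to reject H0; the evidence is not statistically significant.

1.47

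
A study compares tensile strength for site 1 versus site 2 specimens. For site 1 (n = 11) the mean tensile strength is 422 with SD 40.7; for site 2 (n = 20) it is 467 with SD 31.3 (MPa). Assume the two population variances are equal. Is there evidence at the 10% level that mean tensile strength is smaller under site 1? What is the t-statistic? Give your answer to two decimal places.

-3.44

Let group 1 = site 1, group 2 = site 2. H0: μ_1 = μ_2; H1: μ_1 < μ_2 (two-sample pooled-variance t-test, left-tailed).
s_p² = [(11−1)·40.7² + (20−1)·31.3²]/(11+20−2) = 1213.07
t = (422 − 467)/√[1213.07·(1/11 + 1/20)] = -3.44
df = n₁ + n₂ − 2 = 29
p-value = P(T ≤ -3.44) ≈ 0.0009
Since p ≈ 0.0009 < α = 0.1, reject H0; the evidence is statistically significant.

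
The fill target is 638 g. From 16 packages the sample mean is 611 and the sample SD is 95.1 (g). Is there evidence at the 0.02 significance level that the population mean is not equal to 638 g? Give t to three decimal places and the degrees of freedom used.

t = -1.136, df = 15

H0: μ = 638; H1: μ ≠ 638 (one-sample t-test, two-sided).
t = (x̄ − μ₀)/(s/√n) = (611 − 638)/(95.1/√16) = -1.136
df = n − 1 = 15
Two-sided p-value ≈ 0.274
Since p ≈ 0.274 > α = 0.02, fail to reject H0; the evidence is not statistically significant.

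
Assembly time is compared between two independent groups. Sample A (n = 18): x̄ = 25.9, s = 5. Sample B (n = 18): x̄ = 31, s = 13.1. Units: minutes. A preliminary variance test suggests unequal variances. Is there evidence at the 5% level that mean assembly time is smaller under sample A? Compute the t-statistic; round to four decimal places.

-1.5431

Let group 1 = sample A, group 2 = sample B. H0: μ_1 = μ_2; H1: μ_1 < μ_2 (Welch's two-sample t-test, left-tailed).
t = (x̄_1 − x̄_2)/√(s_1²/n_1 + s_2²/n_2) = (25.9 − 31)/√(5²/18 + 13.1²/18) = -1.5431
Welch–Satterthwaite df ≈ 21.85
p-value = P(T ≤ -1.5431) ≈ 0.0686
Since p ≈ 0.0686 > α = 0.05, fail to reject H0; the evidence is not statistically significant.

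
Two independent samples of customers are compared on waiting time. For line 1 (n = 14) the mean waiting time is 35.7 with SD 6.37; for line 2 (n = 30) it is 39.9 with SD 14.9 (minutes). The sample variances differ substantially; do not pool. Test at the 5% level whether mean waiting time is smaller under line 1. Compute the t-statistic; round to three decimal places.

Let group 1 = line 1, group 2 = line 2. H0: μ_1 = μ_2; H1: μ_1 < μ_2 (Welch's two-sample t-test, left-tailed).
t = (x̄_1 − x̄_2)/√(s_1²/n_1 + s_2²/n_2) = (35.7 − 39.9)/√(6.37²/14 + 14.9²/30) = -1.309
Welch–Satterthwaite df ≈ 41.85
p-value = P(T ≤ -1.309) ≈ 0.0989
Since p ≈ 0.0989 > α = 0.05, fail to reject H0; the data do not provide sufficient evidence against H0.

-1.309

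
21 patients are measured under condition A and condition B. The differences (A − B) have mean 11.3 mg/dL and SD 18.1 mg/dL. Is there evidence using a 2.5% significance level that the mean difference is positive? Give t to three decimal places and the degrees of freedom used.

H0: μ_d = 0; H1: μ_d > 0 (paired t-test on the differences, right-tailed).
t = d̄/(s_d/√n) = 11.3/(18.1/√21) = 2.861
df = n − 1 = 20
p-value = P(T ≥ 2.861) ≈ 0.0048
Since p ≈ 0.0048 < α = 0.025, reject H0; the data support H1.

t = 2.861, df = 20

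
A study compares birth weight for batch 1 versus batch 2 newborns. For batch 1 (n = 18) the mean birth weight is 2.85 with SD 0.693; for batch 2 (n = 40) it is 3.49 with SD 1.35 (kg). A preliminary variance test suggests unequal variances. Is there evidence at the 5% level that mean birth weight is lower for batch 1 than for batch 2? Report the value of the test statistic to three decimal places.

Let group 1 = batch 1, group 2 = batch 2. H0: μ_1 = μ_2; H1: μ_1 < μ_2 (Welch's two-sample t-test, left-tailed).
t = (x̄_1 − x̄_2)/√(s_1²/n_1 + s_2²/n_2) = (2.85 − 3.49)/√(0.693²/18 + 1.35²/40) = -2.381
Welch–Satterthwaite df ≈ 54.88
p-value = P(T ≤ -2.381) ≈ 0.0104
Since p ≈ 0.0104 < α = 0.05, reject H0; the data support H1.

-2.381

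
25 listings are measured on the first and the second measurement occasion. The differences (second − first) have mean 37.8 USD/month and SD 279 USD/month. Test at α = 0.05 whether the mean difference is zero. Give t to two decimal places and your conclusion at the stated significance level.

H0: μ_d = 0; H1: μ_d ≠ 0 (paired t-test on the differences, two-sided).
t = d̄/(s_d/√n) = 37.8/(279/√25) = 0.68
df = n − 1 = 24
Two-sided p-value ≈ 0.5046
Since p ≈ 0.5046 > α = 0.05, fail to reject H0; the data do not provide sufficient evidence against H0.

t = 0.68; fail to reject H0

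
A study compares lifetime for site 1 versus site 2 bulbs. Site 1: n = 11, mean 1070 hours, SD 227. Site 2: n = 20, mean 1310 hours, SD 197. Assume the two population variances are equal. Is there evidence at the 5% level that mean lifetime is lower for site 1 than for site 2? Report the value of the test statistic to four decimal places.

-3.0763

Let group 1 = site 1, group 2 = site 2. H0: μ_1 = μ_2; H1: μ_1 < μ_2 (two-sample pooled-variance t-test, left-tailed).
s_p² = [(11−1)·227² + (20−1)·197²]/(11+20−2) = 43195.2
t = (1070 − 1310)/√[43195.2·(1/11 + 1/20)] = -3.0763
df = n₁ + n₂ − 2 = 29
p-value = P(T ≤ -3.0763) ≈ 0.0023
Since p ≈ 0.0023 < α = 0.05, reject H0; the data support H1.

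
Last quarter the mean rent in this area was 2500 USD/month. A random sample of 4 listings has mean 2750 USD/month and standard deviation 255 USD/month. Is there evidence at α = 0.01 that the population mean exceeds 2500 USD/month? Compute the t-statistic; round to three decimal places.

1.961

H0: μ = 2500; H1: μ > 2500 (one-sample t-test, right-tailed).
t = (x̄ − μ₀)/(s/√n) = (2750 − 2500)/(255/√4) = 1.961
df = n − 1 = 3
p-value = P(T ≥ 1.961) ≈ 0.0724
Since p ≈ 0.0724 > α = 0.01, fail to reject H0; the data do not provide sufficient evidence against H0.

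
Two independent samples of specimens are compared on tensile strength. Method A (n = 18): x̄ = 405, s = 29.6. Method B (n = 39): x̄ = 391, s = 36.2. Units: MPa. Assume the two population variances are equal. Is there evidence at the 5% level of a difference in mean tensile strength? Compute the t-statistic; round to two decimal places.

1.43

Let group 1 = method A, group 2 = method B. H0: μ_1 = μ_2; H1: μ_1 ≠ μ_2 (two-sample pooled-variance t-test, two-sided).
s_p² = [(18−1)·29.6² + (39−1)·36.2²]/(18+39−2) = 1176.21
t = (405 − 391)/√[1176.21·(1/18 + 1/39)] = 1.43
df = n₁ + n₂ − 2 = 55
Two-sided p-value ≈ 0.158
Since p ≈ 0.158 > α = 0.05, fail to reject H0; the evidence is not statistically significant.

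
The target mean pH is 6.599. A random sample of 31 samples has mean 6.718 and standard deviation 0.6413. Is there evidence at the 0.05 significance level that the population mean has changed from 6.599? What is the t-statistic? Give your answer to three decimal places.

H0: μ = 6.599; H1: μ ≠ 6.599 (one-sample t-test, two-sided).
t = (x̄ − μ₀)/(s/√n) = (6.718 − 6.599)/(0.6413/√31) = 1.033
df = n − 1 = 30
Two-sided p-value ≈ 0.3098
Since p ≈ 0.3098 > α = 0.05, fail to reject H0; the evidence is not statistically significant.

1.033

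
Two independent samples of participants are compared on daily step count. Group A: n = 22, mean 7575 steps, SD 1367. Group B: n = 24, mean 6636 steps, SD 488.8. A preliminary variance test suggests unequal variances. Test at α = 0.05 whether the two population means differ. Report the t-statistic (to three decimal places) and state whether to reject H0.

Let group 1 = group A, group 2 = group B. H0: μ_1 = μ_2; H1: μ_1 ≠ μ_2 (Welch's two-sample t-test, two-sided).
t = (x̄_1 − x̄_2)/√(s_1²/n_1 + s_2²/n_2) = (7575 − 6636)/√(1367²/22 + 488.8²/24) = 3.048
Welch–Satterthwaite df ≈ 25.89
Two-sided p-value ≈ 0.005
Since p ≈ 0.005 < α = 0.05, reject H0; the data support H1.

t = 3.048; reject H0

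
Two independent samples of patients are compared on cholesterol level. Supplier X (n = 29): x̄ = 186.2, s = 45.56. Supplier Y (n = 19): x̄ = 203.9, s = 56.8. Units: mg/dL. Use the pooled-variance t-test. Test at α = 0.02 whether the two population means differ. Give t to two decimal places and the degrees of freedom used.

Let group 1 = supplier X, group 2 = supplier Y. H0: μ_1 = μ_2; H1: μ_1 ≠ μ_2 (two-sample pooled-variance t-test, two-sided).
s_p² = [(29−1)·45.56² + (19−1)·56.8²]/(29+19−2) = 2525.92
t = (186.2 − 203.9)/√[2525.92·(1/29 + 1/19)] = -1.19
df = n₁ + n₂ − 2 = 46
Two-sided p-value ≈ 0.239
Since p ≈ 0.239 > α = 0.02, fail to reject H0; the data do not provide sufficient evidence against H0.

t = -1.19, df = 46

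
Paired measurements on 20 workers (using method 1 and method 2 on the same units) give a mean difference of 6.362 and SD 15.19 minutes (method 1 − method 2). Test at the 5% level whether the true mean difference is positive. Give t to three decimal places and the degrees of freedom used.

H0: μ_d = 0; H1: μ_d > 0 (paired t-test on the differences, right-tailed).
t = d̄/(s_d/√n) = 6.362/(15.19/√20) = 1.873
df = n − 1 = 19
p-value = P(T ≥ 1.873) ≈ 0.038
Since p ≈ 0.038 < α = 0.05, reject H0; the data support H1.

t = 1.873, df = 19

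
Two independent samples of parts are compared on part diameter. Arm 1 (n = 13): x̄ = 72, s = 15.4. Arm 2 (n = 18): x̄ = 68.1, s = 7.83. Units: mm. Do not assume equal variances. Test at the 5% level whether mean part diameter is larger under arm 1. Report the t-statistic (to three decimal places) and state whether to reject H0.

Let group 1 = arm 1, group 2 = arm 2. H0: μ_1 = μ_2; H1: μ_1 > μ_2 (Welch's two-sample t-test, right-tailed).
t = (x̄_1 − x̄_2)/√(s_1²/n_1 + s_2²/n_2) = (72 − 68.1)/√(15.4²/13 + 7.83²/18) = 0.838
Welch–Satterthwaite df ≈ 16.49
p-value = P(T ≥ 0.838) ≈ 0.207
Since p ≈ 0.207 > α = 0.05, fail to reject H0; the evidence is not statistically significant.

t = 0.838; fail to reject H0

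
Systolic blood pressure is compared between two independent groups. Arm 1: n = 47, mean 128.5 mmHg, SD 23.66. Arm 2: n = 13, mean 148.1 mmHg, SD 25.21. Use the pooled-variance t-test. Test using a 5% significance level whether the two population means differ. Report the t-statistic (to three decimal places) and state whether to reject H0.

Let group 1 = arm 1, group 2 = arm 2. H0: μ_1 = μ_2; H1: μ_1 ≠ μ_2 (two-sample pooled-variance t-test, two-sided).
s_p² = [(47−1)·23.66² + (13−1)·25.21²]/(47+13−2) = 575.468
t = (128.5 − 148.1)/√[575.468·(1/47 + 1/13)] = -2.607
df = n₁ + n₂ − 2 = 58
Two-sided p-value ≈ 0.012
Since p ≈ 0.012 < α = 0.05, reject H0; the evidence is statistically significant.

t = -2.607; reject H0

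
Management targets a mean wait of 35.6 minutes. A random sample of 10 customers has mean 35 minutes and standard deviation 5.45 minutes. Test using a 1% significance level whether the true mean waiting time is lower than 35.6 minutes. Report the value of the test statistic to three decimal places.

H0: μ = 35.6; H1: μ < 35.6 (one-sample t-test, left-tailed).
t = (x̄ − μ₀)/(s/√n) = (35 − 35.6)/(5.45/√10) = -0.348
df = n − 1 = 9
p-value = P(T ≤ -0.348) ≈ 0.368
Since p ≈ 0.368 > α = 0.01, fail to reject H0; the evidence is not statistically significant.

-0.348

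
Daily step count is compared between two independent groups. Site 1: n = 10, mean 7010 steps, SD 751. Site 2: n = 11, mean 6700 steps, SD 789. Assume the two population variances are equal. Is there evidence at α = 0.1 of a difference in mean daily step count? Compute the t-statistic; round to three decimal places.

0.920

Let group 1 = site 1, group 2 = site 2. H0: μ_1 = μ_2; H1: μ_1 ≠ μ_2 (two-sample pooled-variance t-test, two-sided).
s_p² = [(10−1)·751² + (11−1)·789²]/(10+11−2) = 594801
t = (7010 − 6700)/√[594801·(1/10 + 1/11)] = 0.920
df = n₁ + n₂ − 2 = 19
Two-sided p-value ≈ 0.369
Since p ≈ 0.369 > α = 0.1, fail to reject H0; the evidence is not statistically significant.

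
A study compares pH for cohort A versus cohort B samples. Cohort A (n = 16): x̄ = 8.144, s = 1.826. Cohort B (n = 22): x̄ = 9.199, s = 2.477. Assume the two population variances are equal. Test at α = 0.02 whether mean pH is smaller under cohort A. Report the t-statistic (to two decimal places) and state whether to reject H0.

t = -1.44; fail to reject H0

Let group 1 = cohort A, group 2 = cohort B. H0: μ_1 = μ_2; H1: μ_1 < μ_2 (two-sample pooled-variance t-test, left-tailed).
s_p² = [(16−1)·1.826² + (22−1)·2.477²]/(16+22−2) = 4.96834
t = (8.144 − 9.199)/√[4.96834·(1/16 + 1/22)] = -1.44
df = n₁ + n₂ − 2 = 36
p-value = P(T ≤ -1.44) ≈ 0.079
Since p ≈ 0.079 > α = 0.02, fail to reject H0; the evidence is not statistically significant.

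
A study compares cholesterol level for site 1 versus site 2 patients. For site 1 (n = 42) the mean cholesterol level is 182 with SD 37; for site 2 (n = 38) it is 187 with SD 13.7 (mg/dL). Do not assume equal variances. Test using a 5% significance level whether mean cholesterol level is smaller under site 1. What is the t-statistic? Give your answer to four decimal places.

-0.8161

Let group 1 = site 1, group 2 = site 2. H0: μ_1 = μ_2; H1: μ_1 < μ_2 (Welch's two-sample t-test, left-tailed).
t = (x̄_1 − x̄_2)/√(s_1²/n_1 + s_2²/n_2) = (182 − 187)/√(37²/42 + 13.7²/38) = -0.8161
Welch–Satterthwaite df ≈ 53.02
p-value = P(T ≤ -0.8161) ≈ 0.2090
Since p ≈ 0.2090 > α = 0.05, fail to reject H0; the evidence is not statistically significant.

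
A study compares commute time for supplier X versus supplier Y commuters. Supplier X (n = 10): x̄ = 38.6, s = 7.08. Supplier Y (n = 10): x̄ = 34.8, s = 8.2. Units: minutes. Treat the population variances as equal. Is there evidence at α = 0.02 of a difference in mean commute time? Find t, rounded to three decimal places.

1.109

Let group 1 = supplier X, group 2 = supplier Y. H0: μ_1 = μ_2; H1: μ_1 ≠ μ_2 (two-sample pooled-variance t-test, two-sided).
s_p² = [(10−1)·7.08² + (10−1)·8.2²]/(10+10−2) = 58.6832
t = (38.6 − 34.8)/√[58.6832·(1/10 + 1/10)] = 1.109
df = n₁ + n₂ − 2 = 18
Two-sided p-value ≈ 0.282
Since p ≈ 0.282 > α = 0.02, fail to reject H0; the evidence is not statistically significant.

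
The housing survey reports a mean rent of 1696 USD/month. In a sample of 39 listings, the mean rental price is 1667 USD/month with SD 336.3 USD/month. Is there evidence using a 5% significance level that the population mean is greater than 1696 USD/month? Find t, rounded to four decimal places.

H0: μ = 1696; H1: μ > 1696 (one-sample t-test, right-tailed).
t = (x̄ − μ₀)/(s/√n) = (1667 − 1696)/(336.3/√39) = -0.5385
df = n − 1 = 38
p-value = P(T ≥ -0.5385) ≈ 0.703
Since p ≈ 0.703 > α = 0.05, fail to reject H0; the data do not provide sufficient evidence against H0.

-0.5385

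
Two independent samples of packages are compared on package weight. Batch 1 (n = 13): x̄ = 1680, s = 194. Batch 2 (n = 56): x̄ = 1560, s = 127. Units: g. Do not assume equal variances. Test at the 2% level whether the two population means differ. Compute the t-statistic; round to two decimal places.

2.13

Let group 1 = batch 1, group 2 = batch 2. H0: μ_1 = μ_2; H1: μ_1 ≠ μ_2 (Welch's two-sample t-test, two-sided).
t = (x̄_1 − x̄_2)/√(s_1²/n_1 + s_2²/n_2) = (1680 − 1560)/√(194²/13 + 127²/56) = 2.13
Welch–Satterthwaite df ≈ 14.48
Two-sided p-value ≈ 0.051
Since p ≈ 0.051 > α = 0.02, fail to reject H0; the data do not provide sufficient evidence against H0.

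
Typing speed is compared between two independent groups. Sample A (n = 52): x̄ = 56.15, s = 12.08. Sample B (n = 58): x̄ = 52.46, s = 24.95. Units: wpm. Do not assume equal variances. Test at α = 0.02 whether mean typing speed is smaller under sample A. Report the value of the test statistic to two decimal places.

1.00

Let group 1 = sample A, group 2 = sample B. H0: μ_1 = μ_2; H1: μ_1 < μ_2 (Welch's two-sample t-test, left-tailed).
t = (x̄_1 − x̄_2)/√(s_1²/n_1 + s_2²/n_2) = (56.15 − 52.46)/√(12.08²/52 + 24.95²/58) = 1.00
Welch–Satterthwaite df ≈ 84.27
p-value = P(T ≤ 1.00) ≈ 0.8406
Since p ≈ 0.8406 > α = 0.02, fail to reject H0; the data do not provide sufficient evidence against H0.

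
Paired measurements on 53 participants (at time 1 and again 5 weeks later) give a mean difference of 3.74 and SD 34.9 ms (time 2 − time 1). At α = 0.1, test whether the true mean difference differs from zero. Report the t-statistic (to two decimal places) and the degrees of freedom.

H0: μ_d = 0; H1: μ_d ≠ 0 (paired t-test on the differences, two-sided).
t = d̄/(s_d/√n) = 3.74/(34.9/√53) = 0.78
df = n − 1 = 52
Two-sided p-value ≈ 0.4388
Since p ≈ 0.4388 > α = 0.1, fail to reject H0; the evidence is not statistically significant.

t = 0.78, df = 52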